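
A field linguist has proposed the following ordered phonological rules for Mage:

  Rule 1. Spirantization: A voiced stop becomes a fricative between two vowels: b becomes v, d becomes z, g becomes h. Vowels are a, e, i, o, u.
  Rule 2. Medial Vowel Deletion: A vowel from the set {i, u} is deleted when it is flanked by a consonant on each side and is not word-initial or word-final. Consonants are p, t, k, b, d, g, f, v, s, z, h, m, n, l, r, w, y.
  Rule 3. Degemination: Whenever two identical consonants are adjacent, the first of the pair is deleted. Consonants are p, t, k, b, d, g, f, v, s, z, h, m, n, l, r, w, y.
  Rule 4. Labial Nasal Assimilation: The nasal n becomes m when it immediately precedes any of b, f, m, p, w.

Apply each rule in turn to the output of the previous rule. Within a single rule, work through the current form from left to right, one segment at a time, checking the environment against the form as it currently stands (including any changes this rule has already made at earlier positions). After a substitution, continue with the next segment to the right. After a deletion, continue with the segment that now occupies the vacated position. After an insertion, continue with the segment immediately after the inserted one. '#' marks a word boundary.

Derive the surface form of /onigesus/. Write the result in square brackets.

Rule 1 Spirantization: [onigesus] → [onihesus]
Rule 2 Medial Vowel Deletion: [onihesus] → [onhess]
Rule 3 Degemination: [onhess] → [onhes]
Rule 4 Labial Nasal Assimilation: no change — [onhes]

[onhes]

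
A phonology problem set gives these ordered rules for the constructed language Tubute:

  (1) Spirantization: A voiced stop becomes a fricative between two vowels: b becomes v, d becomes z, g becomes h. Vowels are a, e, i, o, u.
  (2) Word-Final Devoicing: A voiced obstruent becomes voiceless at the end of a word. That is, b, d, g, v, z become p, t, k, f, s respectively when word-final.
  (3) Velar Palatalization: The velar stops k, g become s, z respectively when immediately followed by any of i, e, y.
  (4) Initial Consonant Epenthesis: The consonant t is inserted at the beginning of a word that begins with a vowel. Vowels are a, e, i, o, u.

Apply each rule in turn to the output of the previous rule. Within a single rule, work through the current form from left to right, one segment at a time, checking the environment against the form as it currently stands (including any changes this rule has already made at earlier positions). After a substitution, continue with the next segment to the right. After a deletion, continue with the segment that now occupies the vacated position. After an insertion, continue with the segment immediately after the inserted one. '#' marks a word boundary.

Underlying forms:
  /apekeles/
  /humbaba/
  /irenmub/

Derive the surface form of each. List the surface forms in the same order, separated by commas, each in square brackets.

/apekeles/:
  (1) Spirantization: no change — [apekeles]
  (2) Word-Final Devoicing: no change — [apekeles]
  (3) Velar Palatalization: [apekeles] → [apeseles]
  (4) Initial Consonant Epenthesis: [apeseles] → [tapeseles]
/humbaba/:
  (1) Spirantization: [humbaba] → [humbava]
  (2) Word-Final Devoicing: no change — [humbava]
  (3) Velar Palatalization: no change — [humbava]
  (4) Initial Consonant Epenthesis: no change — [humbava]
/irenmub/:
  (1) Spirantization: no change — [irenmub]
  (2) Word-Final Devoicing: [irenmub] → [irenmup]
  (3) Velar Palatalization: no change — [irenmup]
  (4) Initial Consonant Epenthesis: [irenmup] → [tirenmup]

[tapeseles], [humbava], [tirenmup]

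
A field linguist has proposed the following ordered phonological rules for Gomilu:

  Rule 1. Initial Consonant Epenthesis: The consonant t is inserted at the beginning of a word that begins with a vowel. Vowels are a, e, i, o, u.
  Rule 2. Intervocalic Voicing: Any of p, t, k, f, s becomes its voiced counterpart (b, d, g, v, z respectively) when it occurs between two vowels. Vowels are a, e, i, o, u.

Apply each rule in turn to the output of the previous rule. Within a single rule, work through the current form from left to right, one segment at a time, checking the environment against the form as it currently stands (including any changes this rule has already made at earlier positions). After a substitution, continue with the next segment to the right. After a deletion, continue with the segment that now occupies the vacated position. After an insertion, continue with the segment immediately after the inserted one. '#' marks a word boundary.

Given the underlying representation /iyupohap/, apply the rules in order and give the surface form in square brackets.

[tiyubohap]

Rule 1 Initial Consonant Epenthesis: [iyupohap] → [tiyupohap]
Rule 2 Intervocalic Voicing: [tiyupohap] → [tiyubohap]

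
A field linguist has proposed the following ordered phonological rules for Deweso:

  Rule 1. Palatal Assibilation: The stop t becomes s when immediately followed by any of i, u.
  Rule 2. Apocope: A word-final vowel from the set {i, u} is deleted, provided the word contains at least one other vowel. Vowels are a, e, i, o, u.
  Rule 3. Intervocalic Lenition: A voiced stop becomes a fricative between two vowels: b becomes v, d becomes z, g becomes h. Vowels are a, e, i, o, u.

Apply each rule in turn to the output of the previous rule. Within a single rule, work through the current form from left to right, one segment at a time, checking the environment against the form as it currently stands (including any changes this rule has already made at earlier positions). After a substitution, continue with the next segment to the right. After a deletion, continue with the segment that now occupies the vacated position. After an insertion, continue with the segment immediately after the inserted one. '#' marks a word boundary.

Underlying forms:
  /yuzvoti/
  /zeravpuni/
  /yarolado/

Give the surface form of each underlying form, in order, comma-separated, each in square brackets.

/yuzvoti/:
  Rule 1 Palatal Assibilation: [yuzvoti] → [yuzvosi]
  Rule 2 Apocope: [yuzvosi] → [yuzvos]
  Rule 3 Intervocalic Lenition: no change — [yuzvos]
/zeravpuni/:
  Rule 1 Palatal Assibilation: no change — [zeravpuni]
  Rule 2 Apocope: [zeravpuni] → [zeravpun]
  Rule 3 Intervocalic Lenition: no change — [zeravpun]
/yarolado/:
  Rule 1 Palatal Assibilation: no change — [yarolado]
  Rule 2 Apocope: no change — [yarolado]
  Rule 3 Intervocalic Lenition: [yarolado] → [yarolazo]

[yuzvos], [zeravpun], [yarolazo]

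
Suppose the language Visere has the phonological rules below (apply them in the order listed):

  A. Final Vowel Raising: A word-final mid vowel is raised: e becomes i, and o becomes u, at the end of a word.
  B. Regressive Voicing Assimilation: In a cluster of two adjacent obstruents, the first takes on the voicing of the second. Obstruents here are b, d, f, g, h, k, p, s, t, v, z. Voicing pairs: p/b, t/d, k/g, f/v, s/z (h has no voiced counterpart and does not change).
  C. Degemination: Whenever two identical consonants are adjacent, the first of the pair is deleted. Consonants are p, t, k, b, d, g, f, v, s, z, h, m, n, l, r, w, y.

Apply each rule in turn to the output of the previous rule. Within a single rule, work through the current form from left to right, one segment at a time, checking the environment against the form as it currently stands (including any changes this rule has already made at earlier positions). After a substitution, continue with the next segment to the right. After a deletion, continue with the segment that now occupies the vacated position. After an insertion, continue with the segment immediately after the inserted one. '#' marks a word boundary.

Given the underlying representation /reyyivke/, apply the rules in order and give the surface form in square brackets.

[reyifki]

A Final Vowel Raising: [reyyivke] → [reyyivki]
B Regressive Voicing Assimilation: [reyyivki] → [reyyifki]
C Degemination: [reyyifki] → [reyifki]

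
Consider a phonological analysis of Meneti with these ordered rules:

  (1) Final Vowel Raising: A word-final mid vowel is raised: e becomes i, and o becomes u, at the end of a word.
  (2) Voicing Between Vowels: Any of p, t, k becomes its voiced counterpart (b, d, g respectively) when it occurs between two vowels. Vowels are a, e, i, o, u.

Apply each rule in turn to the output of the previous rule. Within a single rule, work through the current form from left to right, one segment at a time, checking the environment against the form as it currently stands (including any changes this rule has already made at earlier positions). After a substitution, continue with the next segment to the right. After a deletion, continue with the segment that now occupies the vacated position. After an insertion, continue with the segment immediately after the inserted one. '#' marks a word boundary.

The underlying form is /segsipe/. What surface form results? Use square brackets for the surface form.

[segsibi]

(1) Final Vowel Raising: [segsipe] → [segsipi]
(2) Voicing Between Vowels: [segsipi] → [segsibi]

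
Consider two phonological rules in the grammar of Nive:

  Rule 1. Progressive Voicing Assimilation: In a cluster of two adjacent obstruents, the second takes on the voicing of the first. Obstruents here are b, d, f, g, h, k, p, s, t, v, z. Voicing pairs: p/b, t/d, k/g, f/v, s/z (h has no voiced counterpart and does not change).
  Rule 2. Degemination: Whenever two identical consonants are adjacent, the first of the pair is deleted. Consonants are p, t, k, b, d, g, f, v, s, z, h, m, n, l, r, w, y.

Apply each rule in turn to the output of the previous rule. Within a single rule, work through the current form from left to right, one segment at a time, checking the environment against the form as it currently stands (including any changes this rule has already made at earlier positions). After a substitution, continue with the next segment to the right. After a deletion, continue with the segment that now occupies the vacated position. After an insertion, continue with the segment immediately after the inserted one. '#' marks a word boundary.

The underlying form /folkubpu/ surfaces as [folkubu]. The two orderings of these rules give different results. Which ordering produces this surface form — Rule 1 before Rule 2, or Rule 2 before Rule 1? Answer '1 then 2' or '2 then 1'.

Order 1 then 2:
  1 Progressive Voicing Assimilation: [folkubpu] → [folkubbu]
  2 Degemination: [folkubbu] → [folkubu]
  result: [folkubu]
Order 2 then 1:
  2 Degemination: no change — [folkubpu]
  1 Progressive Voicing Assimilation: [folkubpu] → [folkubbu]
  result: [folkubbu]

1 then 2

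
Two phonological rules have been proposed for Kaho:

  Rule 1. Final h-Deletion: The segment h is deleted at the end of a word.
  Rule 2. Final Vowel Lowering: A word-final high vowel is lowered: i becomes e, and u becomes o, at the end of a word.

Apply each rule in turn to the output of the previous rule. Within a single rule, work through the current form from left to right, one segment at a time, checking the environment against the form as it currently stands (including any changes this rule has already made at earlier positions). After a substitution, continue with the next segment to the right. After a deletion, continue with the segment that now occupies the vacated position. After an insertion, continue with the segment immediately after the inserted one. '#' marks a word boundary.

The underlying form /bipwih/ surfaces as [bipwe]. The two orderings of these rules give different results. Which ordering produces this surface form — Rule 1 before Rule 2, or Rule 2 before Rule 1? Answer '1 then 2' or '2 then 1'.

Order 1 then 2:
  1 Final h-Deletion: [bipwih] → [bipwi]
  2 Final Vowel Lowering: [bipwi] → [bipwe]
  result: [bipwe]
Order 2 then 1:
  2 Final Vowel Lowering: no change — [bipwih]
  1 Final h-Deletion: [bipwih] → [bipwi]
  result: [bipwi]

1 then 2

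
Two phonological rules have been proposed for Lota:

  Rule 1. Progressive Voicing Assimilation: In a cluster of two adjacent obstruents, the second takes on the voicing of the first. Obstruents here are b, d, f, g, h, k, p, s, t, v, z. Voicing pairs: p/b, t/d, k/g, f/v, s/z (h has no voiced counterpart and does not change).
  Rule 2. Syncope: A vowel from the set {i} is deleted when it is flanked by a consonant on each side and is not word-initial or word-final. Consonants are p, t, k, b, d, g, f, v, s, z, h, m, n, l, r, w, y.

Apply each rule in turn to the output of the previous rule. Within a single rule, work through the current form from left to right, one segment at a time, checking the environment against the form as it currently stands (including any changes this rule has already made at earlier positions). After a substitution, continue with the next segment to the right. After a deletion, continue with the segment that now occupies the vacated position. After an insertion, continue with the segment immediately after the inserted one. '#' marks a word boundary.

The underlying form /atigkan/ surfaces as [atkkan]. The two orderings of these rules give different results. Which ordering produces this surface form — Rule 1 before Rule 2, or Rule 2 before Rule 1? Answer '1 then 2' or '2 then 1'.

2 then 1

Order 1 then 2:
  1 Progressive Voicing Assimilation: [atigkan] → [atiggan]
  2 Syncope: [atiggan] → [atggan]
  result: [atggan]
Order 2 then 1:
  2 Syncope: [atigkan] → [atgkan]
  1 Progressive Voicing Assimilation: [atgkan] → [atkkan]
  result: [atkkan]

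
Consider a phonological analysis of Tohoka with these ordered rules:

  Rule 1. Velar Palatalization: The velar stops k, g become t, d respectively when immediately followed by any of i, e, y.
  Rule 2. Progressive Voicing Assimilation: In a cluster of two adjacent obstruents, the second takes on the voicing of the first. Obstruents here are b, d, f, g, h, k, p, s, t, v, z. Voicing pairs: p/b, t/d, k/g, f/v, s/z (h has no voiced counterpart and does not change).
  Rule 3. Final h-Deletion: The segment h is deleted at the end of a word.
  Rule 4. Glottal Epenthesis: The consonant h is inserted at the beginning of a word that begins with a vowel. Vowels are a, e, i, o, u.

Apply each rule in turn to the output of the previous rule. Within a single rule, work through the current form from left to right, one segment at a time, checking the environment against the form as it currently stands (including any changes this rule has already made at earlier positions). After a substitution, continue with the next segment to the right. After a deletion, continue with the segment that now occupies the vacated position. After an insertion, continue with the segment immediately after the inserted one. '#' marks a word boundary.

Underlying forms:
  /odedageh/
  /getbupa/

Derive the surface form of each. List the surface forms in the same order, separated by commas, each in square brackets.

/odedageh/:
  Rule 1 Velar Palatalization: [odedageh] → [odedadeh]
  Rule 2 Progressive Voicing Assimilation: no change — [odedadeh]
  Rule 3 Final h-Deletion: [odedadeh] → [odedade]
  Rule 4 Glottal Epenthesis: [odedade] → [hodedade]
/getbupa/:
  Rule 1 Velar Palatalization: [getbupa] → [detbupa]
  Rule 2 Progressive Voicing Assimilation: [detbupa] → [detpupa]
  Rule 3 Final h-Deletion: no change — [detpupa]
  Rule 4 Glottal Epenthesis: no change — [detpupa]

[hodedade], [detpupa]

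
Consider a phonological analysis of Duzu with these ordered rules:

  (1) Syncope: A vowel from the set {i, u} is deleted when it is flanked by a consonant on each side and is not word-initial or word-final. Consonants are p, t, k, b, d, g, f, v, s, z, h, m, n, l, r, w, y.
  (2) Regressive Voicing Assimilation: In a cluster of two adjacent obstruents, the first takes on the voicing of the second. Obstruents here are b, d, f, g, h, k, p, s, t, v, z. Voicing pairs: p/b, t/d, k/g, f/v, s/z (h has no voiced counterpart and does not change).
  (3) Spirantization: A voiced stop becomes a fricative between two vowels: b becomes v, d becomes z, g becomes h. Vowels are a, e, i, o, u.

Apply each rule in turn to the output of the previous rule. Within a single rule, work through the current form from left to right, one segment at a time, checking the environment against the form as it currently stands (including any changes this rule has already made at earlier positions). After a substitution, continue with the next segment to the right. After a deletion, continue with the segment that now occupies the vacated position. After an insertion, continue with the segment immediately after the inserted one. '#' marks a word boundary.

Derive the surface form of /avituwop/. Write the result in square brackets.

[aftwop]

(1) Syncope: [avituwop] → [avtwop]
(2) Regressive Voicing Assimilation: [avtwop] → [aftwop]
(3) Spirantization: no change — [aftwop]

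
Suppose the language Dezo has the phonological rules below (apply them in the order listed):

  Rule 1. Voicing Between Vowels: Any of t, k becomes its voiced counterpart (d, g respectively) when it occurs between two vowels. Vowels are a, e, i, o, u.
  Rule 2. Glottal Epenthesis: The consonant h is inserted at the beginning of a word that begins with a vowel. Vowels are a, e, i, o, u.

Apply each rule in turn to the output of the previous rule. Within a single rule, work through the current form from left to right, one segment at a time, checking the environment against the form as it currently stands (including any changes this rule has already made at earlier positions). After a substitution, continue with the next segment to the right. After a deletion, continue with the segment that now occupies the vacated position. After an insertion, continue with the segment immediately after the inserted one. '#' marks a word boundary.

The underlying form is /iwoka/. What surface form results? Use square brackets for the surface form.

Rule 1 Voicing Between Vowels: [iwoka] → [iwoga]
Rule 2 Glottal Epenthesis: [iwoga] → [hiwoga]

[hiwoga]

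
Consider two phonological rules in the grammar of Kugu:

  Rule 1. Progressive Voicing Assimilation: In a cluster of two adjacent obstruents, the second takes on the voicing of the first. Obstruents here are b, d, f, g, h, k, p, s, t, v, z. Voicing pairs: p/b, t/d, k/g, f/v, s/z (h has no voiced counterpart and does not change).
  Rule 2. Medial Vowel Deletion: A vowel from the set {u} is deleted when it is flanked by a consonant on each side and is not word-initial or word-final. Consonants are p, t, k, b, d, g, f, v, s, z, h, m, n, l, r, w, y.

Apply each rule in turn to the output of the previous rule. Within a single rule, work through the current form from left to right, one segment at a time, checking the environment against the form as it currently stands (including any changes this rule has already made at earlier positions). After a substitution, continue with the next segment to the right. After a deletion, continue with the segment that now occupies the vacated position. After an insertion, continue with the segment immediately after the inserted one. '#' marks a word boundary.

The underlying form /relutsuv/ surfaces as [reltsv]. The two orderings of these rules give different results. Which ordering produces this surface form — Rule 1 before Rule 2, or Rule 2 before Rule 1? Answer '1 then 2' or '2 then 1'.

Order 1 then 2:
  1 Progressive Voicing Assimilation: no change — [relutsuv]
  2 Medial Vowel Deletion: [relutsuv] → [reltsv]
  result: [reltsv]
Order 2 then 1:
  2 Medial Vowel Deletion: [relutsuv] → [reltsv]
  1 Progressive Voicing Assimilation: [reltsv] → [reltsf]
  result: [reltsf]

1 then 2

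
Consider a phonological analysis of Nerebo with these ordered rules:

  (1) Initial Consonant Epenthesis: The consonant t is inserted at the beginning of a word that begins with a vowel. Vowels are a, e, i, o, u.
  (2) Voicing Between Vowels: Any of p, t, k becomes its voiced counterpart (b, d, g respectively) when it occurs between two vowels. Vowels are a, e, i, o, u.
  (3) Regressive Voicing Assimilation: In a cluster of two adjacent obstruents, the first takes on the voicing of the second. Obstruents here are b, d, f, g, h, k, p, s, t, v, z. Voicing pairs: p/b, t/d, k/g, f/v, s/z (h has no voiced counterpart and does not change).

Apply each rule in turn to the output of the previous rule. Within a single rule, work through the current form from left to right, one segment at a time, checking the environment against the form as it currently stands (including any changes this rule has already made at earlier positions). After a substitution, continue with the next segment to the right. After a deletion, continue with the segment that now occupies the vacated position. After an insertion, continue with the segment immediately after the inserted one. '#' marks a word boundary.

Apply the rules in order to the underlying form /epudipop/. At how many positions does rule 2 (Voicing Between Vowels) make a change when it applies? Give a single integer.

2

(1) Initial Consonant Epenthesis: [epudipop] → [tepudipop]
(2) Voicing Between Vowels: [tepudipop] → [tebudibop]
(3) Regressive Voicing Assimilation: no change — [tebudibop]
Rule 2 changed 2 position(s).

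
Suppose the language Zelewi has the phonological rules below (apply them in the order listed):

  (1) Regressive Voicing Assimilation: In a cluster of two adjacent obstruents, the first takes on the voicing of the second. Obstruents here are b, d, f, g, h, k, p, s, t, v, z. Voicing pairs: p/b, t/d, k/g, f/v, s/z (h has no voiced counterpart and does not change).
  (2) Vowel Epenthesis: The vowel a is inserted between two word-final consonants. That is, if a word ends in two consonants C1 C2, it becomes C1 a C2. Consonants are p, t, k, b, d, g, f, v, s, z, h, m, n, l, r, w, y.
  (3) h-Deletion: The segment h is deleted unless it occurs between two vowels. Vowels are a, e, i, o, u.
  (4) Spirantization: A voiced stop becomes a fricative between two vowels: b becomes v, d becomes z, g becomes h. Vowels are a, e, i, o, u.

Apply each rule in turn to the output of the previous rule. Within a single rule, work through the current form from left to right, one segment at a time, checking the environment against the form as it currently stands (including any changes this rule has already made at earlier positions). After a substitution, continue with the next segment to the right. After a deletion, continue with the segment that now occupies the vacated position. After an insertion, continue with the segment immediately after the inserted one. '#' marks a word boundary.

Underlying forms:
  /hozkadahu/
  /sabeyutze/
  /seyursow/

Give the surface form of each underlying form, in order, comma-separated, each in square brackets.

[oskazahu], [saveyudze], [seyursow]

/hozkadahu/:
  (1) Regressive Voicing Assimilation: [hozkadahu] → [hoskadahu]
  (2) Vowel Epenthesis: no change — [hoskadahu]
  (3) h-Deletion: [hoskadahu] → [oskadahu]
  (4) Spirantization: [oskadahu] → [oskazahu]
/sabeyutze/:
  (1) Regressive Voicing Assimilation: [sabeyutze] → [sabeyudze]
  (2) Vowel Epenthesis: no change — [sabeyudze]
  (3) h-Deletion: no change — [sabeyudze]
  (4) Spirantization: [sabeyudze] → [saveyudze]
/seyursow/:
  (1) Regressive Voicing Assimilation: no change — [seyursow]
  (2) Vowel Epenthesis: no change — [seyursow]
  (3) h-Deletion: no change — [seyursow]
  (4) Spirantization: no change — [seyursow]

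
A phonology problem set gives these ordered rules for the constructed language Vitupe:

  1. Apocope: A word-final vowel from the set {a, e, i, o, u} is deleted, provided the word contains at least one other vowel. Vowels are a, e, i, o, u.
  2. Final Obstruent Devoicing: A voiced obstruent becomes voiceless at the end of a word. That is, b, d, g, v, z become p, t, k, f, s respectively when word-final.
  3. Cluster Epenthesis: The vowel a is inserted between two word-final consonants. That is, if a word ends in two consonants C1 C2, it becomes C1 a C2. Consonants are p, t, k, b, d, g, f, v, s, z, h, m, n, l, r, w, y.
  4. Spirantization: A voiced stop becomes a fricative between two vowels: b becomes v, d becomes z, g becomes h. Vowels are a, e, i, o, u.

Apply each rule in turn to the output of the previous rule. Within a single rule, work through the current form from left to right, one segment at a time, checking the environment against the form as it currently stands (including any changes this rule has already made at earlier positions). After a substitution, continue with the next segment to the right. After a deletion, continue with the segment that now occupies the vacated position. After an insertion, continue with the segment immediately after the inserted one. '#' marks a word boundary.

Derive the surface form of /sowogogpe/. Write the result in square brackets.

1 Apocope: [sowogogpe] → [sowogogp]
2 Final Obstruent Devoicing: no change — [sowogogp]
3 Cluster Epenthesis: [sowogogp] → [sowogogap]
4 Spirantization: [sowogogap] → [sowohohap]

[sowohohap]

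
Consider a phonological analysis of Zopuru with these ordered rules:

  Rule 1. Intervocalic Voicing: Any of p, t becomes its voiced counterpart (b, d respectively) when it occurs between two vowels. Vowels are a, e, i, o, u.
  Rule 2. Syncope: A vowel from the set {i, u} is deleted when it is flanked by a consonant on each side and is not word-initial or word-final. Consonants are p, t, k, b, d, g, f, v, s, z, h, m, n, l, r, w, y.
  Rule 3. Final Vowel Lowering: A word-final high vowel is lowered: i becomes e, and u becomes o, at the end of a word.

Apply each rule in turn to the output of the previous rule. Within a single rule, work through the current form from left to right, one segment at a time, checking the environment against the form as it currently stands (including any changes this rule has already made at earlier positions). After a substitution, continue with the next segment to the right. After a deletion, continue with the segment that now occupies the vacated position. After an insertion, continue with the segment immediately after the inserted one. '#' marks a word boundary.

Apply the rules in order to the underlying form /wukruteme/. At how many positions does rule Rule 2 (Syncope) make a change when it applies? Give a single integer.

Rule 1 Intervocalic Voicing: [wukruteme] → [wukrudeme]
Rule 2 Syncope: [wukrudeme] → [wkrdeme]
Rule 3 Final Vowel Lowering: no change — [wkrdeme]
Rule Rule 2 changed 2 position(s).

2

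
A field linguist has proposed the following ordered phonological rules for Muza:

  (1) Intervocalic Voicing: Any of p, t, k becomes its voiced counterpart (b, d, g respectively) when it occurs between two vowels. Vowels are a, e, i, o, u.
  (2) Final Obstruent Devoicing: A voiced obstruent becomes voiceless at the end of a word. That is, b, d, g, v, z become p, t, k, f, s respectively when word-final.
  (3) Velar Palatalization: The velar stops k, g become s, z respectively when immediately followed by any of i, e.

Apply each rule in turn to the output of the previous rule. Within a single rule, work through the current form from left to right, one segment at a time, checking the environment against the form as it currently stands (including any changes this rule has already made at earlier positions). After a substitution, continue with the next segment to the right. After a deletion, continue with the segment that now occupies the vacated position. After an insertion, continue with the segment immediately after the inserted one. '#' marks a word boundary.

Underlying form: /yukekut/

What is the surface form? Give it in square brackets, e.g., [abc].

(1) Intervocalic Voicing: [yukekut] → [yugegut]
(2) Final Obstruent Devoicing: no change — [yugegut]
(3) Velar Palatalization: [yugegut] → [yuzegut]

[yuzegut]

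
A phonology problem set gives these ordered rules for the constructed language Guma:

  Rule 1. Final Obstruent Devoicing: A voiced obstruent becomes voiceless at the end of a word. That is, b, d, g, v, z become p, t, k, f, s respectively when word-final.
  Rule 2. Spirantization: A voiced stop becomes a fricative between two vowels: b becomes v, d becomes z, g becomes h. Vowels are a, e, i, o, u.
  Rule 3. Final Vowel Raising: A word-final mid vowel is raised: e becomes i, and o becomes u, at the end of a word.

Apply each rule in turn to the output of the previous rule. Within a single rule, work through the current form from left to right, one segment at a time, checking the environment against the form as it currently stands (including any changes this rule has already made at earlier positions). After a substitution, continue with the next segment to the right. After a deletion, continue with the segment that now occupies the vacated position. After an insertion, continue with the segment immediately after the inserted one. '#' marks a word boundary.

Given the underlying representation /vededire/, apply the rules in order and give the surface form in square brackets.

Rule 1 Final Obstruent Devoicing: no change — [vededire]
Rule 2 Spirantization: [vededire] → [vezezire]
Rule 3 Final Vowel Raising: [vezezire] → [vezeziri]

[vezeziri]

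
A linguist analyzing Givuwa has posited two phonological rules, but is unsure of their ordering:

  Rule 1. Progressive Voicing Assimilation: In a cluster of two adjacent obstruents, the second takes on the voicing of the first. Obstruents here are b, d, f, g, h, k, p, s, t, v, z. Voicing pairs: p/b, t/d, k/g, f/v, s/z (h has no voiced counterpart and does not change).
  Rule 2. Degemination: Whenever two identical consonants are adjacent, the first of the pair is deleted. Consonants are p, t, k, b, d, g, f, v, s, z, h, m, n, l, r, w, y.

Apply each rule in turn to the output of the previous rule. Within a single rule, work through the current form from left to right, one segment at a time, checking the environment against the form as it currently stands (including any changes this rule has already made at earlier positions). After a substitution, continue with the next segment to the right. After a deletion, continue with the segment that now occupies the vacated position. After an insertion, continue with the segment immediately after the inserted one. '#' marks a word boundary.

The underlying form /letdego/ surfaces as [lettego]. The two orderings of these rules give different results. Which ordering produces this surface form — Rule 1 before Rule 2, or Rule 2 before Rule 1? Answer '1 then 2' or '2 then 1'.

2 then 1

Order 1 then 2:
  1 Progressive Voicing Assimilation: [letdego] → [lettego]
  2 Degemination: [lettego] → [letego]
  result: [letego]
Order 2 then 1:
  2 Degemination: no change — [letdego]
  1 Progressive Voicing Assimilation: [letdego] → [lettego]
  result: [lettego]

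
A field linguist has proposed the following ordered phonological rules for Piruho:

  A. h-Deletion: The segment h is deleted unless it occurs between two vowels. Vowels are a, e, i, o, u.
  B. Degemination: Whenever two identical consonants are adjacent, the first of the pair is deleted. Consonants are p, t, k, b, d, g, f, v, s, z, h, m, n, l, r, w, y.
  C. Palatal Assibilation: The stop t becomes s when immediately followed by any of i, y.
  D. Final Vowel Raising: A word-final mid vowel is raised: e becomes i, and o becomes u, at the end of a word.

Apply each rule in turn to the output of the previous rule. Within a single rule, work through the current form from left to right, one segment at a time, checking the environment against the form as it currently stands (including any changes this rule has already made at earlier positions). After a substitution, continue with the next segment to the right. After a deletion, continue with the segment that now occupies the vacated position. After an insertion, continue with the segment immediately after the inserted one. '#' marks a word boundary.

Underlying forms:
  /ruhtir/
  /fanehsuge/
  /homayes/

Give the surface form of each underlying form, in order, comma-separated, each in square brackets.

[rusir], [fanesugi], [omayes]

/ruhtir/:
  A h-Deletion: [ruhtir] → [rutir]
  B Degemination: no change — [rutir]
  C Palatal Assibilation: [rutir] → [rusir]
  D Final Vowel Raising: no change — [rusir]
/fanehsuge/:
  A h-Deletion: [fanehsuge] → [fanesuge]
  B Degemination: no change — [fanesuge]
  C Palatal Assibilation: no change — [fanesuge]
  D Final Vowel Raising: [fanesuge] → [fanesugi]
/homayes/:
  A h-Deletion: [homayes] → [omayes]
  B Degemination: no change — [omayes]
  C Palatal Assibilation: no change — [omayes]
  D Final Vowel Raising: no change — [omayes]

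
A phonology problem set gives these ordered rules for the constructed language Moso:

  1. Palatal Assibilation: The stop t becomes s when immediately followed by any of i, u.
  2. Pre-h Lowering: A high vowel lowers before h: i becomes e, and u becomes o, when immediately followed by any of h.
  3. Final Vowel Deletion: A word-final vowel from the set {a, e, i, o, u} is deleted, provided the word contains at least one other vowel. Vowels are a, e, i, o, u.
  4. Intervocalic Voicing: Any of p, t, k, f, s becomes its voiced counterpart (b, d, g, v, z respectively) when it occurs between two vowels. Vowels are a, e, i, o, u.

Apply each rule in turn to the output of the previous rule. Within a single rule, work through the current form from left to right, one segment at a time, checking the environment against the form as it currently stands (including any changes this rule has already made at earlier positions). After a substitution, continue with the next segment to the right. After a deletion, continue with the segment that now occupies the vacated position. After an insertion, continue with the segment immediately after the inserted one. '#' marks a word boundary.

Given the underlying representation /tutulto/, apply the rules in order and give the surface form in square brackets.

1 Palatal Assibilation: [tutulto] → [susulto]
2 Pre-h Lowering: no change — [susulto]
3 Final Vowel Deletion: [susulto] → [susult]
4 Intervocalic Voicing: [susult] → [suzult]

[suzult]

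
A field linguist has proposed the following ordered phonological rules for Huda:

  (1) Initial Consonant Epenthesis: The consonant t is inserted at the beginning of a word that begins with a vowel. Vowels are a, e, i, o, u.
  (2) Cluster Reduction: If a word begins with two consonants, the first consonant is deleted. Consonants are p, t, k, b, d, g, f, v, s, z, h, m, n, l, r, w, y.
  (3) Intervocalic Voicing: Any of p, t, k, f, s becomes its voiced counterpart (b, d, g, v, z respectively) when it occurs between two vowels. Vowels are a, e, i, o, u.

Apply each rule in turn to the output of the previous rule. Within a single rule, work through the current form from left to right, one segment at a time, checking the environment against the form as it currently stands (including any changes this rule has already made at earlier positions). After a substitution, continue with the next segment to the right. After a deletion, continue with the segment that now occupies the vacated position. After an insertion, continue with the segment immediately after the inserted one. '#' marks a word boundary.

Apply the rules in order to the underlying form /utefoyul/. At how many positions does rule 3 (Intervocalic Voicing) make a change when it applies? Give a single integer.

(1) Initial Consonant Epenthesis: [utefoyul] → [tutefoyul]
(2) Cluster Reduction: no change — [tutefoyul]
(3) Intervocalic Voicing: [tutefoyul] → [tudevoyul]
Rule 3 changed 2 position(s).

2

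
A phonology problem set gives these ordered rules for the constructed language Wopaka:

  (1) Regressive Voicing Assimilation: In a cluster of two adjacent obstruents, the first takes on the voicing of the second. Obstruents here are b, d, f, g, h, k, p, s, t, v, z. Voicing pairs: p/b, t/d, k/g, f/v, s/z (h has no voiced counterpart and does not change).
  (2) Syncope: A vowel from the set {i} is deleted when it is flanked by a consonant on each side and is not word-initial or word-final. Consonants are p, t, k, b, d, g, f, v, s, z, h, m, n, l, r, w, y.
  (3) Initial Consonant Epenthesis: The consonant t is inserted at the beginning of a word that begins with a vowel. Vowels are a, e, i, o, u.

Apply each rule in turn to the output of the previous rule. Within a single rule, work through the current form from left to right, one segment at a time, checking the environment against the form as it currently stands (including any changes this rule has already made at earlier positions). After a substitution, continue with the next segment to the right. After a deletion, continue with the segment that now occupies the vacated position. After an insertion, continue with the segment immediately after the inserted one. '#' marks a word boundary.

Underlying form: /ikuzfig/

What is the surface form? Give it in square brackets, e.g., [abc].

[tikusfg]

(1) Regressive Voicing Assimilation: [ikuzfig] → [ikusfig]
(2) Syncope: [ikusfig] → [ikusfg]
(3) Initial Consonant Epenthesis: [ikusfg] → [tikusfg]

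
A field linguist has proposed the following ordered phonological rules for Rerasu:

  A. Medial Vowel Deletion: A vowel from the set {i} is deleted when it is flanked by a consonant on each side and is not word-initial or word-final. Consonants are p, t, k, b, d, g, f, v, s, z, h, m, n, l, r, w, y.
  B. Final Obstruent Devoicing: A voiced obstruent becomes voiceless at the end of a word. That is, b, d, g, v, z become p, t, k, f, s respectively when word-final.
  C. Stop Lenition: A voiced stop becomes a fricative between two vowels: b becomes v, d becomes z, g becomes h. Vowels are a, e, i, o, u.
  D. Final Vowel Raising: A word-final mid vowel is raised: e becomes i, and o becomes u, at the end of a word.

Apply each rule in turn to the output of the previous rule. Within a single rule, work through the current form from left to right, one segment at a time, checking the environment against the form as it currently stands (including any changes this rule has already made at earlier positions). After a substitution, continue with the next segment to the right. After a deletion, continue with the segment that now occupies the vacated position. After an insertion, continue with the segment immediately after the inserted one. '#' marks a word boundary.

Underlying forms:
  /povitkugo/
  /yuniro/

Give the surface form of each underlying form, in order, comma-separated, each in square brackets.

[povtkuhu], [yunru]

/povitkugo/:
  A Medial Vowel Deletion: [povitkugo] → [povtkugo]
  B Final Obstruent Devoicing: no change — [povtkugo]
  C Stop Lenition: [povtkugo] → [povtkuho]
  D Final Vowel Raising: [povtkuho] → [povtkuhu]
/yuniro/:
  A Medial Vowel Deletion: [yuniro] → [yunro]
  B Final Obstruent Devoicing: no change — [yunro]
  C Stop Lenition: no change — [yunro]
  D Final Vowel Raising: [yunro] → [yunru]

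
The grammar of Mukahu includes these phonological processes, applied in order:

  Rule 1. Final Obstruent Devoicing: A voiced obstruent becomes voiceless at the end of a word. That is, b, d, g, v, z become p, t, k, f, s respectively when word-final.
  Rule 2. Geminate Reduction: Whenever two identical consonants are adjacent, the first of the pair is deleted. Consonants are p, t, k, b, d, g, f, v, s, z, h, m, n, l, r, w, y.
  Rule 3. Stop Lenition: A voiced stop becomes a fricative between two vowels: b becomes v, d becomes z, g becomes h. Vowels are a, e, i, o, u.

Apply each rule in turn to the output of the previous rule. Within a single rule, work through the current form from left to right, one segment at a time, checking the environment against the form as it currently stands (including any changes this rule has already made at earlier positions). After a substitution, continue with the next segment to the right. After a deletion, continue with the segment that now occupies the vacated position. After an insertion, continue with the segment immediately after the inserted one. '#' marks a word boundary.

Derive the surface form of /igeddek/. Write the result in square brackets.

Rule 1 Final Obstruent Devoicing: no change — [igeddek]
Rule 2 Geminate Reduction: [igeddek] → [igedek]
Rule 3 Stop Lenition: [igedek] → [ihezek]

[ihezek]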